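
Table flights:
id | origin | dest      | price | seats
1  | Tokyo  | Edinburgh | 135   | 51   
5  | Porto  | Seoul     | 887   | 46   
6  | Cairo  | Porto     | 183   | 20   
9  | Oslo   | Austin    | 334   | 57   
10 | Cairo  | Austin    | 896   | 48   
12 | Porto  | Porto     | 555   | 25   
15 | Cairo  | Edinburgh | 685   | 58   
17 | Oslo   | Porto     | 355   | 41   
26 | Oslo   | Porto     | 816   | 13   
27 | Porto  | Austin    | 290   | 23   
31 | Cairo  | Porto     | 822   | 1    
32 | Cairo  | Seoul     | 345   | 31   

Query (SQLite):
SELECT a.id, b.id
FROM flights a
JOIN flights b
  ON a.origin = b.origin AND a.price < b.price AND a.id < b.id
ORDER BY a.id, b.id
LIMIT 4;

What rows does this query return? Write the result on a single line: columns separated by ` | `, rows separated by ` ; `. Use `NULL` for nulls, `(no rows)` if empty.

6 | 10 ; 6 | 15 ; 6 | 31 ; 6 | 32

Pairs (a,b) with same origin, a.price < b.price, a.id < b.id.
origin groups: Cairo:{6,10,15,31,32} Oslo:{9,17,26} Porto:{5,12,27} Tokyo:{1}
Ordered by (a.id, b.id); first 4.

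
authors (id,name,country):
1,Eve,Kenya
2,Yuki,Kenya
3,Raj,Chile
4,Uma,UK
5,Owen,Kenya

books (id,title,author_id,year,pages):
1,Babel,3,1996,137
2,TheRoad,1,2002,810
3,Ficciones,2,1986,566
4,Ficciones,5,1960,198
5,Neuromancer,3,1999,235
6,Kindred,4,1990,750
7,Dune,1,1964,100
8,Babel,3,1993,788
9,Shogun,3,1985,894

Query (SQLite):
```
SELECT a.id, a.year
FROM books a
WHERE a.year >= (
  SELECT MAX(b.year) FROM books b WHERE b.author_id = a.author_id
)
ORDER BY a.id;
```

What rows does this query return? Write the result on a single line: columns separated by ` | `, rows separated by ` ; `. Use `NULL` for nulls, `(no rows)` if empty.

For each books row a, compute MAX(year) over rows sharing a.author_id.
Keep row a if a.year >= that per-group MAX.
  author_id=1: MAX(year) = 2002
  author_id=2: MAX(year) = 1986
  author_id=3: MAX(year) = 1999
  author_id=4: MAX(year) = 1990
  author_id=5: MAX(year) = 1960

2 | 2002 ; 3 | 1986 ; 4 | 1960 ; 5 | 1999 ; 6 | 1990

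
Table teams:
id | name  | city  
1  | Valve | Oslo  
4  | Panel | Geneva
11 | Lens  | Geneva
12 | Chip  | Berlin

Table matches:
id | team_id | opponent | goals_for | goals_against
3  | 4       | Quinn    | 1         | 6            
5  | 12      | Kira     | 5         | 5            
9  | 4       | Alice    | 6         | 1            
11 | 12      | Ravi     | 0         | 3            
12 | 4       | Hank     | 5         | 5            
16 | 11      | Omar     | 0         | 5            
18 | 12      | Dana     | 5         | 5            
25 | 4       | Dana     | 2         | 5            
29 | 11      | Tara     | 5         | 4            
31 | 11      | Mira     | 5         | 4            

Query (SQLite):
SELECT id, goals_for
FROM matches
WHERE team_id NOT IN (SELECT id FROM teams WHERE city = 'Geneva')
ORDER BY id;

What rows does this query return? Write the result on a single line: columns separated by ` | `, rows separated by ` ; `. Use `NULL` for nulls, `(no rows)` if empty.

5 | 5 ; 11 | 0 ; 18 | 5

Inner query: teams.id where city = 'Geneva'.
Outer: keep matches rows whose team_id is not in that set.
Inner query → {4, 11}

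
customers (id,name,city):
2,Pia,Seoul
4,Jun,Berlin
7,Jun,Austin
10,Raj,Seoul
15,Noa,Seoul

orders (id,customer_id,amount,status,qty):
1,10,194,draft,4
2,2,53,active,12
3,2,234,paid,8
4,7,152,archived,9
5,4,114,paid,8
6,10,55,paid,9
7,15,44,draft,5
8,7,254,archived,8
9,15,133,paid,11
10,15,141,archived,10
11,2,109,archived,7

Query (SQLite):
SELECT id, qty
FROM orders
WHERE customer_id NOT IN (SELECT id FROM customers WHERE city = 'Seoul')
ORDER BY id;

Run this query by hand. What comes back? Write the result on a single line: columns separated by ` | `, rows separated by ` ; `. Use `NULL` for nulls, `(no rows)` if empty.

Inner query: customers.id where city = 'Seoul'.
Outer: keep orders rows whose customer_id is not in that set.
Inner query → {2, 10, 15}

4 | 9 ; 5 | 8 ; 8 | 8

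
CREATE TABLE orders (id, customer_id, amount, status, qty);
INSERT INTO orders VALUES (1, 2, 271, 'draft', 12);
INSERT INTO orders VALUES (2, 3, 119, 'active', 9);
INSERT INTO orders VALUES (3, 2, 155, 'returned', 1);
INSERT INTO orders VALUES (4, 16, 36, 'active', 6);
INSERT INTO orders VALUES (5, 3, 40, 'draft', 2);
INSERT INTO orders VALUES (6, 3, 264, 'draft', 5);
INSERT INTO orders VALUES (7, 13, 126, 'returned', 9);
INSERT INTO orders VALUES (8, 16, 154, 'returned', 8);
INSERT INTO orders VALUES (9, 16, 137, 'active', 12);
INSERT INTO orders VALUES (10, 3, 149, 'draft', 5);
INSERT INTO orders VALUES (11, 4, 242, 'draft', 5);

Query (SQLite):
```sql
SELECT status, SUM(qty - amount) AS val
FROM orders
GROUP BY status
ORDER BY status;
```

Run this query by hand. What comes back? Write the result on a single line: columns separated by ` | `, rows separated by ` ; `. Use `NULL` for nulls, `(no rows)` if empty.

For each row compute qty - amount.
Group by status; take SUM of the expression per group.
  active: ids {2, 4, 9} → SUM(qty - amount)=-265
  draft: ids {1, 5, 6, 10, 11} → SUM(qty - amount)=-937
  returned: ids {3, 7, 8} → SUM(qty - amount)=-417

active | -265 ; draft | -937 ; returned | -417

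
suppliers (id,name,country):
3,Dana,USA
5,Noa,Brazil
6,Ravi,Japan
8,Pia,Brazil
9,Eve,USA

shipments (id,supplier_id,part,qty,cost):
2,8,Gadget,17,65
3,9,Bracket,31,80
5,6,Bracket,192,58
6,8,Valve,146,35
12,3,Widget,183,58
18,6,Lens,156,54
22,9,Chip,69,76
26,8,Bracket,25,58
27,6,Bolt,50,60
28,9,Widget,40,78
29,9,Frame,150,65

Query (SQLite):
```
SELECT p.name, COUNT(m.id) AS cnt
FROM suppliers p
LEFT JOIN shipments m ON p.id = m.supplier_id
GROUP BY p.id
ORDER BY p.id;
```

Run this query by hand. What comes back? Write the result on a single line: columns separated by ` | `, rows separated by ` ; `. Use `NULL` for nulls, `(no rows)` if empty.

Dana | 1 ; Noa | 0 ; Ravi | 3 ; Pia | 3 ; Eve | 4

LEFT JOIN keeps every suppliers row; unmatched ones get NULL for shipments columns.
Group by suppliers.id and compute COUNT(m.id). COUNT(col) of an all-NULL group is 0.
  3: ids {12} → COUNT(m.id)=1
  5: ids {—} → COUNT(m.id)=0
  6: ids {5, 18, 27} → COUNT(m.id)=3
  8: ids {2, 6, 26} → COUNT(m.id)=3
  9: ids {3, 22, 28, 29} → COUNT(m.id)=4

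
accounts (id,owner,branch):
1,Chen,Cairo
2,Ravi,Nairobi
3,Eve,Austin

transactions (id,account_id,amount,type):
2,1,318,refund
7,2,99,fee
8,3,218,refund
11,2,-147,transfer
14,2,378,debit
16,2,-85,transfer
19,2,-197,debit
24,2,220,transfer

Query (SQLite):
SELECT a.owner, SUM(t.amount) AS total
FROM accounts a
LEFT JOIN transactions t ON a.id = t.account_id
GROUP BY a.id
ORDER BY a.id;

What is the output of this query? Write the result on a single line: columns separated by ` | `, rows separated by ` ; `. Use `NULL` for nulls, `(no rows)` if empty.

Chen | 318 ; Ravi | 268 ; Eve | 218

LEFT JOIN keeps every accounts row; unmatched ones get NULL for transactions columns.
Group by accounts.id and compute SUM(t.amount). SUM over an all-NULL group is NULL.
  1: ids {2} → SUM(t.amount)=318
  2: ids {7, 11, 14, 16, 19, 24} → SUM(t.amount)=268
  3: ids {8} → SUM(t.amount)=218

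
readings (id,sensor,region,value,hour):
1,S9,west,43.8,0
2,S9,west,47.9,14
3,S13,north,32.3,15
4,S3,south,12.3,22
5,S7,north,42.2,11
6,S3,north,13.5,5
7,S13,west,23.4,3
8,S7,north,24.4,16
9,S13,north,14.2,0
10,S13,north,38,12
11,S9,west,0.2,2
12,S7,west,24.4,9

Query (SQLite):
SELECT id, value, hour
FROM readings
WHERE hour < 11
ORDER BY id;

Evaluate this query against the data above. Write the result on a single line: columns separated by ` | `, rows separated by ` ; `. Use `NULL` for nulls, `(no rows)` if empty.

1 | 43.8 | 0 ; 6 | 13.5 | 5 ; 7 | 23.4 | 3 ; 9 | 14.2 | 0 ; 11 | 0.2 | 2 ; 12 | 24.4 | 9

hour < 11: ids {1, 6, 7, 9, 11, 12}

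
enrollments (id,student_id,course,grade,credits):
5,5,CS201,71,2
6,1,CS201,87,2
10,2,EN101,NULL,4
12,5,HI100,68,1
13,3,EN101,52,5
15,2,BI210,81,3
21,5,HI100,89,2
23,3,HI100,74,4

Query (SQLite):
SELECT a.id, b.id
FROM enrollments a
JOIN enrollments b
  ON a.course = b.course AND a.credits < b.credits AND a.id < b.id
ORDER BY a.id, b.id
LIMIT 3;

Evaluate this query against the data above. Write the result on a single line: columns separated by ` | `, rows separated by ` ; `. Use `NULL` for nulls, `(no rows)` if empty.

Pairs (a,b) with same course, a.credits < b.credits, a.id < b.id.
course groups: BI210:{15} CS201:{5,6} EN101:{10,13} HI100:{12,21,23}
Ordered by (a.id, b.id); first 3.

10 | 13 ; 12 | 21 ; 12 | 23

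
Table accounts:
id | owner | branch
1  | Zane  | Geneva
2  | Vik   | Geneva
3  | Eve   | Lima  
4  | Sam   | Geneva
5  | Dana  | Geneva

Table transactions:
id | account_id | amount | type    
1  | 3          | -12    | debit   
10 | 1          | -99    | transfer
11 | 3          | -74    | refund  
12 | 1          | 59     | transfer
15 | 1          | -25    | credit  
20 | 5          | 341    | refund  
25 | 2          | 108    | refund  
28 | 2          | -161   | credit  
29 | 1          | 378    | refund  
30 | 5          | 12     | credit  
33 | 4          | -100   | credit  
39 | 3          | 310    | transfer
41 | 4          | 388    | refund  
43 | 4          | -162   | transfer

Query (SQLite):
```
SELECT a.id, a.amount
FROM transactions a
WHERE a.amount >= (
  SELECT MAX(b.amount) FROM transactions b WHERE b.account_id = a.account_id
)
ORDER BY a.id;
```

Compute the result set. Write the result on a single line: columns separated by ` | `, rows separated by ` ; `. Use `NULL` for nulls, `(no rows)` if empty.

20 | 341 ; 25 | 108 ; 29 | 378 ; 39 | 310 ; 41 | 388

For each transactions row a, compute MAX(amount) over rows sharing a.account_id.
Keep row a if a.amount >= that per-group MAX.
  account_id=1: MAX(amount) = 378
  account_id=2: MAX(amount) = 108
  account_id=3: MAX(amount) = 310
  account_id=4: MAX(amount) = 388
  account_id=5: MAX(amount) = 341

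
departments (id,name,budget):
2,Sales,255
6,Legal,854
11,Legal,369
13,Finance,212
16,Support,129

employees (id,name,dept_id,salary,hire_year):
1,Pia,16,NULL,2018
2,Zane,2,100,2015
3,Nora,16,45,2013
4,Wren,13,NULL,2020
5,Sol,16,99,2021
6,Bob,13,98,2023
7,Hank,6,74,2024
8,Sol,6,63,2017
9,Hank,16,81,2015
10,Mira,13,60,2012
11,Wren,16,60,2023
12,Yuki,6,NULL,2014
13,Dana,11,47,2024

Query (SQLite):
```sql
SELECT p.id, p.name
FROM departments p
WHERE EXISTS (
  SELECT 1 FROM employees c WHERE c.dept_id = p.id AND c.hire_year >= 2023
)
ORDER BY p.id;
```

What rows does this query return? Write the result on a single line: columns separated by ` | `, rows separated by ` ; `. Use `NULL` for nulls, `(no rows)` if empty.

6 | Legal ; 11 | Legal ; 13 | Finance ; 16 | Support

For each departments row, check whether any employees with matching dept_id has hire_year >= 2023.
Keep rows where that is true.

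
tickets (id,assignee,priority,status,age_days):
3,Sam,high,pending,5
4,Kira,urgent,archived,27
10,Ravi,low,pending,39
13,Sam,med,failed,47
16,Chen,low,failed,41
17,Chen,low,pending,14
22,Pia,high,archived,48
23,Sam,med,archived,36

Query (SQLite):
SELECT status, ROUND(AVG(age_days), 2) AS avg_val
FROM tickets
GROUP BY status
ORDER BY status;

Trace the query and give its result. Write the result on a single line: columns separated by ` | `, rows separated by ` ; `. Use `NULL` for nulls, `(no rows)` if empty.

Partition tickets by status; compute ROUND(AVG(age_days), 2) within each group.
  archived: ids {4, 22, 23} → ROUND(AVG(age_days), 2)=37
  failed: ids {13, 16} → ROUND(AVG(age_days), 2)=44
  pending: ids {3, 10, 17} → ROUND(AVG(age_days), 2)=19.33

archived | 37 ; failed | 44 ; pending | 19.33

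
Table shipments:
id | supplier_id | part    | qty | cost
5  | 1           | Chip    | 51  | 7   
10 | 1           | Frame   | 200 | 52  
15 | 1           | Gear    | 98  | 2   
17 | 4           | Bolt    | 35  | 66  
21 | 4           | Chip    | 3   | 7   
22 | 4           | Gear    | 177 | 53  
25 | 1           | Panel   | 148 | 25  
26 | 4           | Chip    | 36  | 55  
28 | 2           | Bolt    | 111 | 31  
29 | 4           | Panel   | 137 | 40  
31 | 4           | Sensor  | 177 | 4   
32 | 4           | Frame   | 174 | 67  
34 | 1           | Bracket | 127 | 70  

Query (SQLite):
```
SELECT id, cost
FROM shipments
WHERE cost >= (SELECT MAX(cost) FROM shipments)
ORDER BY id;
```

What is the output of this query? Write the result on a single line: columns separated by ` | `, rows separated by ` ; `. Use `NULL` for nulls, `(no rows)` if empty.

Scalar subquery: MAX(cost) over all shipments rows = 70.
Keep rows where cost >= that value.

34 | 70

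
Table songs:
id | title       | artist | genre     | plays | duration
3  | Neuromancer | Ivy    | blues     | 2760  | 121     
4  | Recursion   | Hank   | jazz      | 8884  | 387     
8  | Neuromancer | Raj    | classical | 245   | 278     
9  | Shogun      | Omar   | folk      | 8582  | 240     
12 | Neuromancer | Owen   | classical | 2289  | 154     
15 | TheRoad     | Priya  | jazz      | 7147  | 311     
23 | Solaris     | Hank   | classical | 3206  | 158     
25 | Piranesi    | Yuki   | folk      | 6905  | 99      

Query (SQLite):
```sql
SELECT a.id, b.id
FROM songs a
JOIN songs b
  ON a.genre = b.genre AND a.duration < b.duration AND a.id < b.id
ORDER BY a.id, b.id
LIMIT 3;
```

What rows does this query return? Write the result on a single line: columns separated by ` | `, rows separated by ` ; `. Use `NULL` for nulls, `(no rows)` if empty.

12 | 23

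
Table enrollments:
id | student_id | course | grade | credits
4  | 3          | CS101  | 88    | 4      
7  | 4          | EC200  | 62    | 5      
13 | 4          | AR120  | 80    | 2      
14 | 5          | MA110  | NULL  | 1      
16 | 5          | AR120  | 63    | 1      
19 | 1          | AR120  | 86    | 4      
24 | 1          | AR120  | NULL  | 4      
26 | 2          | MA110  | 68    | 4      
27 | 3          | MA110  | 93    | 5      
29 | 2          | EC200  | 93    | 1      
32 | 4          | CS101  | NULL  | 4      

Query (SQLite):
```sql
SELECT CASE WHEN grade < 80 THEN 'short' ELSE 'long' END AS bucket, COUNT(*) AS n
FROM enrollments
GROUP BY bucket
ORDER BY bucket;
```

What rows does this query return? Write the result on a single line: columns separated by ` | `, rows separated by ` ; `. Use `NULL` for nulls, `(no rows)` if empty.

Bucket rows by grade < 80 → 'short' else 'long'; count each bucket.
NULL < 80 is unknown, so NULL grade falls into ELSE → 'long'.

long | 8 ; short | 3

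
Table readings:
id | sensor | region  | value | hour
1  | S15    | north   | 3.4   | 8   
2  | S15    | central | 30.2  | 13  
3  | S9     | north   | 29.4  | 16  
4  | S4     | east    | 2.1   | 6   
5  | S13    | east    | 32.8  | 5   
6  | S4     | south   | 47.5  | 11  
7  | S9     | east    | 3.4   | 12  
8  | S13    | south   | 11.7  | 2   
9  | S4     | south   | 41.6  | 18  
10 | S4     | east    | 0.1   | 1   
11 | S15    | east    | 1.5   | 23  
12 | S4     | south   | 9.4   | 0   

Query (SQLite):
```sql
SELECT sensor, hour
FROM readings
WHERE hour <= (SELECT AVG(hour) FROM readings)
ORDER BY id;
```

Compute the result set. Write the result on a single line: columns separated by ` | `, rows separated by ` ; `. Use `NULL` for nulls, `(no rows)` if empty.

Scalar subquery: AVG(hour) over all readings rows = 9.583333 (≈; comparison uses full precision).
Keep rows where hour <= that value.

S15 | 8 ; S4 | 6 ; S13 | 5 ; S13 | 2 ; S4 | 1 ; S4 | 0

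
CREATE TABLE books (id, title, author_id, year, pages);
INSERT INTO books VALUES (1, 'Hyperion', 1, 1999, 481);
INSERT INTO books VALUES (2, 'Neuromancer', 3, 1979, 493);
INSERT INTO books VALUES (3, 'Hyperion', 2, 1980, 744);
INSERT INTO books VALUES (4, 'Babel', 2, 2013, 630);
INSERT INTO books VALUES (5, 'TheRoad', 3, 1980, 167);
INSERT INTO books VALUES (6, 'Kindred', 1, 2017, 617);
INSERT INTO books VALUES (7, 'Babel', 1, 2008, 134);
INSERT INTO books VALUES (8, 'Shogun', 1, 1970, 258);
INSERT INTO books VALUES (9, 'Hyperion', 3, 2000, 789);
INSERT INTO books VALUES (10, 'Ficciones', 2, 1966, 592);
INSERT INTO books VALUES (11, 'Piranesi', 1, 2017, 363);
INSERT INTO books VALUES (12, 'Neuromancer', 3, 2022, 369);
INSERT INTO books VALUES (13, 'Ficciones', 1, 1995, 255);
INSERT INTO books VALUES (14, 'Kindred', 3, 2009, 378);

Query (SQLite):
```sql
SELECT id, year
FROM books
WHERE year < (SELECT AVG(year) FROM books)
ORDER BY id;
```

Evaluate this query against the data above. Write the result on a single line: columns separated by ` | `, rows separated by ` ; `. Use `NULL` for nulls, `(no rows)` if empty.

2 | 1979 ; 3 | 1980 ; 5 | 1980 ; 8 | 1970 ; 10 | 1966 ; 13 | 1995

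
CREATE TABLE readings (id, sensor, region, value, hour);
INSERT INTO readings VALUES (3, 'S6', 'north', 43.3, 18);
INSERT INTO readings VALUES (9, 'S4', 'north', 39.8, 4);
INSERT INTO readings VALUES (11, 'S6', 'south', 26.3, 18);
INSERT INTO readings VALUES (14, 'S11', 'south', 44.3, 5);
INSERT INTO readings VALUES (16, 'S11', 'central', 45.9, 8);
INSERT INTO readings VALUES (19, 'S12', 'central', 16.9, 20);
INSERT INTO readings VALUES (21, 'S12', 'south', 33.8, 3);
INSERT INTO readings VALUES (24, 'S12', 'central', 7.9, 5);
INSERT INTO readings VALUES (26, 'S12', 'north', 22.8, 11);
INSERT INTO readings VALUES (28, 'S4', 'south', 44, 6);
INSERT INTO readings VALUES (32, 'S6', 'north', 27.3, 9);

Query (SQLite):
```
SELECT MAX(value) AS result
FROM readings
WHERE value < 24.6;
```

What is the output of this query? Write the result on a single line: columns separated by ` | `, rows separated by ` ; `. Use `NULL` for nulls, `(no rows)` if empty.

Rows where value < 24.6 → value values: [16.9, 7.9, 22.8].
MAX of non-NULL values = 22.8.

22.8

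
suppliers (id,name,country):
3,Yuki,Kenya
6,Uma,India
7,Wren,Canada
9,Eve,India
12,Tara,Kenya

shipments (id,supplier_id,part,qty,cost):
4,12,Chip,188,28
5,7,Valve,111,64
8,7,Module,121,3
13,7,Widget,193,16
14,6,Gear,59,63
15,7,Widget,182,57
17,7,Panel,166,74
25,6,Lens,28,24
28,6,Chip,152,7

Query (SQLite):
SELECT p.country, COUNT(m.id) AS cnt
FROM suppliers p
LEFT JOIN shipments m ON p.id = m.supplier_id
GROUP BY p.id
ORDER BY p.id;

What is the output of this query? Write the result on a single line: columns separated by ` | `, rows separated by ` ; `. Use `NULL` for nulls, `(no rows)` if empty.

Kenya | 0 ; India | 3 ; Canada | 5 ; India | 0 ; Kenya | 1

LEFT JOIN keeps every suppliers row; unmatched ones get NULL for shipments columns.
Group by suppliers.id and compute COUNT(m.id). COUNT(col) of an all-NULL group is 0.
  3: ids {—} → COUNT(m.id)=0
  6: ids {14, 25, 28} → COUNT(m.id)=3
  7: ids {5, 8, 13, 15, 17} → COUNT(m.id)=5
  9: ids {—} → COUNT(m.id)=0
  12: ids {4} → COUNT(m.id)=1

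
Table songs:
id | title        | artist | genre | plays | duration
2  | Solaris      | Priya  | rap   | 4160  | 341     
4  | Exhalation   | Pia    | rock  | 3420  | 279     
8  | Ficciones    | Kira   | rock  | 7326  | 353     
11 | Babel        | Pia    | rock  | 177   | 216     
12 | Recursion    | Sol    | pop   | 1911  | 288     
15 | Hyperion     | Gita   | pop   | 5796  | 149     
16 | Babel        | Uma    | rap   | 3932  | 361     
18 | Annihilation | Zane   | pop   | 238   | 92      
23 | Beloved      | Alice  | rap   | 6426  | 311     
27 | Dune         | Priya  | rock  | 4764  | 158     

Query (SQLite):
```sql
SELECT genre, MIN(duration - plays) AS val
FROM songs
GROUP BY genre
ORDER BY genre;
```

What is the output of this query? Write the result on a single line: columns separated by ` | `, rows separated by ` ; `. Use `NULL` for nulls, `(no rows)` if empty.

pop | -5647 ; rap | -6115 ; rock | -6973

For each row compute duration - plays.
Group by genre; take MIN of the expression per group.
  pop: ids {12, 15, 18} → MIN(duration - plays)=-5647
  rap: ids {2, 16, 23} → MIN(duration - plays)=-6115
  rock: ids {4, 8, 11, 27} → MIN(duration - plays)=-6973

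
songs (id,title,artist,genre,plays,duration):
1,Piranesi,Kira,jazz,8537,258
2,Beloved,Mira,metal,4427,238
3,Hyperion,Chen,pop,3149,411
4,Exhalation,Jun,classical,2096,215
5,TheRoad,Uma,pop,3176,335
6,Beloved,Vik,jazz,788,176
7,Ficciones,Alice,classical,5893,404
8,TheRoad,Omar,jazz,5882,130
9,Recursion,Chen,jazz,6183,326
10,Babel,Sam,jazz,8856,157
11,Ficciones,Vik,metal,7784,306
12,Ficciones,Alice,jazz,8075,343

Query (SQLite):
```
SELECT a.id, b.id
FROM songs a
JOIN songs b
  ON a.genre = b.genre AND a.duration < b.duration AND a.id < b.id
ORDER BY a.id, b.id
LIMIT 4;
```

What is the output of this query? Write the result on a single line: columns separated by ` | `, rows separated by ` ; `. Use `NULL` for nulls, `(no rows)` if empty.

1 | 9 ; 1 | 12 ; 2 | 11 ; 4 | 7

Pairs (a,b) with same genre, a.duration < b.duration, a.id < b.id.
genre groups: classical:{4,7} jazz:{1,6,8,9,10,12} metal:{2,11} pop:{3,5}
Ordered by (a.id, b.id); first 4.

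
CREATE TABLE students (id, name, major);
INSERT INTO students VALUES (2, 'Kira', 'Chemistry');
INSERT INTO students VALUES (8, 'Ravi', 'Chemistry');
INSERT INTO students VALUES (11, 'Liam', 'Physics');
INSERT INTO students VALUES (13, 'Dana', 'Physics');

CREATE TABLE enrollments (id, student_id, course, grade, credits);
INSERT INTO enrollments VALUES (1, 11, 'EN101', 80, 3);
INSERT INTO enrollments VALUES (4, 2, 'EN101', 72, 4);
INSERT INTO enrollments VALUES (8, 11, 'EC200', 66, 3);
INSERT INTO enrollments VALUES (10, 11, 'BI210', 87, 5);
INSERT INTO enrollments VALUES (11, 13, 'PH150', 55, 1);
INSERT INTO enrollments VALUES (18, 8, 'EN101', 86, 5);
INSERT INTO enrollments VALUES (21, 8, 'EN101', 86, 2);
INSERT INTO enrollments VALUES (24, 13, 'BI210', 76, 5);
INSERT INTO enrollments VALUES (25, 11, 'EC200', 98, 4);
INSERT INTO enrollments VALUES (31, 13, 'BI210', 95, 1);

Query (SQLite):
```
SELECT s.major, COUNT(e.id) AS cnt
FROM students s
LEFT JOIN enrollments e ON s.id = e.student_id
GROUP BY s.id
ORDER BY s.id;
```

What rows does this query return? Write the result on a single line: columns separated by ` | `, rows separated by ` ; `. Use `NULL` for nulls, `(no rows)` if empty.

Chemistry | 1 ; Chemistry | 2 ; Physics | 4 ; Physics | 3

LEFT JOIN keeps every students row; unmatched ones get NULL for enrollments columns.
Group by students.id and compute COUNT(e.id). COUNT(col) of an all-NULL group is 0.
  2: ids {4} → COUNT(e.id)=1
  8: ids {18, 21} → COUNT(e.id)=2
  11: ids {1, 8, 10, 25} → COUNT(e.id)=4
  13: ids {11, 24, 31} → COUNT(e.id)=3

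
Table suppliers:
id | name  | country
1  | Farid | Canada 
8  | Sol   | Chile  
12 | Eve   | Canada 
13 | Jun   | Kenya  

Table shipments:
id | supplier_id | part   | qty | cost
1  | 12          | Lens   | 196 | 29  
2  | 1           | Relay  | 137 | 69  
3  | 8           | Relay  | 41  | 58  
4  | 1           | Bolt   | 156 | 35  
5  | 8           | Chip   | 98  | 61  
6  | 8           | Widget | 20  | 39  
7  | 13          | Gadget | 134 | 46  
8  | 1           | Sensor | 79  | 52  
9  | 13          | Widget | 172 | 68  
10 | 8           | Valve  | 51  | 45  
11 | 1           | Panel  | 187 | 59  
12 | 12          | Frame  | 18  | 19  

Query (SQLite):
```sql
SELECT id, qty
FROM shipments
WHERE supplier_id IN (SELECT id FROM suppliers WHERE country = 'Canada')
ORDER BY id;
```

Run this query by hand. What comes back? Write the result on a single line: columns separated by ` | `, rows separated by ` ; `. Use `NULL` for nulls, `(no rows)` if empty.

1 | 196 ; 2 | 137 ; 4 | 156 ; 8 | 79 ; 11 | 187 ; 12 | 18

Inner query: suppliers.id where country = 'Canada'.
Outer: keep shipments rows whose supplier_id is in that set.
Inner query → {1, 12}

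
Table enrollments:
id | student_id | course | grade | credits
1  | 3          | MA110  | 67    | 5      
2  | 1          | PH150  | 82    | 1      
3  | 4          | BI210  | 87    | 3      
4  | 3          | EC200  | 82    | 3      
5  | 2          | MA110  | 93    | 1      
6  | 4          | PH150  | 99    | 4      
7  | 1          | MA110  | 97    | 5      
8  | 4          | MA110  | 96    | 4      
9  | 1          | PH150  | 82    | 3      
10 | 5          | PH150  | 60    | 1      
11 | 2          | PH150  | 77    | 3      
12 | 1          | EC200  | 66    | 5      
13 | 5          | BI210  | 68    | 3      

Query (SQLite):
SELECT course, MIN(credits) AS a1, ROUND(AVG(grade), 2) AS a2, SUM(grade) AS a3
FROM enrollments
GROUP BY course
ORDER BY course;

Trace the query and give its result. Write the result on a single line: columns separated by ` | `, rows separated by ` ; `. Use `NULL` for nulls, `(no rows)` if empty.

BI210 | 3 | 77.5 | 155 ; EC200 | 3 | 74 | 148 ; MA110 | 1 | 88.25 | 353 ; PH150 | 1 | 80 | 400

Group enrollments by course.
Per group compute: MIN(credits), ROUND(AVG(grade), 2), SUM(grade).
  BI210: ids {3, 13} → MIN(credits)=3, ROUND(AVG(grade), 2)=77.5, SUM(grade)=155
  EC200: ids {4, 12} → MIN(credits)=3, ROUND(AVG(grade), 2)=74, SUM(grade)=148
  MA110: ids {1, 5, 7, 8} → MIN(credits)=1, ROUND(AVG(grade), 2)=88.25, SUM(grade)=353
  PH150: ids {2, 6, 9, 10, 11} → MIN(credits)=1, ROUND(AVG(grade), 2)=80, SUM(grade)=400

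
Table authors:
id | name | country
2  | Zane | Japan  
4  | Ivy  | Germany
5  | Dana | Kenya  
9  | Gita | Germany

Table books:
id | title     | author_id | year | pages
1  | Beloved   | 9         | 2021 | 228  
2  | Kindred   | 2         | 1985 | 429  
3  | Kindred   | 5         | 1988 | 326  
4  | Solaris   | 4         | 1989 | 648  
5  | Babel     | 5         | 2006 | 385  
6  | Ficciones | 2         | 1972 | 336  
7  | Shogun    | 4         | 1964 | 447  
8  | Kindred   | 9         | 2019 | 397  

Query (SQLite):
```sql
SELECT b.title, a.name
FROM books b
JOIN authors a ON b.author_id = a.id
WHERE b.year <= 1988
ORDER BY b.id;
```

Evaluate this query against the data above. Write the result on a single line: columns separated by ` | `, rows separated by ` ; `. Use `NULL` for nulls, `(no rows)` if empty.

Each books row matches the authors row where author_id = authors.id.
Then keep rows with b.year <= 1988.

Kindred | Zane ; Kindred | Dana ; Ficciones | Zane ; Shogun | Ivy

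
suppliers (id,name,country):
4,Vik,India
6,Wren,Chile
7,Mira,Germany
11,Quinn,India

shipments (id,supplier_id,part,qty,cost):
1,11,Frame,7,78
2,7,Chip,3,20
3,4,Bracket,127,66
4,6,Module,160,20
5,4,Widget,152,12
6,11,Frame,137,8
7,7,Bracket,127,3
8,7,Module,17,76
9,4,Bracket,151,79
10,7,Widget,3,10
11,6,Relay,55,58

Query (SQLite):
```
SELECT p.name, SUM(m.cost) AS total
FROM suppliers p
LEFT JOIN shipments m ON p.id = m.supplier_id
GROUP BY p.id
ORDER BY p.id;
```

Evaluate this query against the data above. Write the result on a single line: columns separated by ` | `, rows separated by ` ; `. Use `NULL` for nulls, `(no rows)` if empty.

Vik | 157 ; Wren | 78 ; Mira | 109 ; Quinn | 86

LEFT JOIN keeps every suppliers row; unmatched ones get NULL for shipments columns.
Group by suppliers.id and compute SUM(m.cost). SUM over an all-NULL group is NULL.
  4: ids {3, 5, 9} → SUM(m.cost)=157
  6: ids {4, 11} → SUM(m.cost)=78
  7: ids {2, 7, 8, 10} → SUM(m.cost)=109
  11: ids {1, 6} → SUM(m.cost)=86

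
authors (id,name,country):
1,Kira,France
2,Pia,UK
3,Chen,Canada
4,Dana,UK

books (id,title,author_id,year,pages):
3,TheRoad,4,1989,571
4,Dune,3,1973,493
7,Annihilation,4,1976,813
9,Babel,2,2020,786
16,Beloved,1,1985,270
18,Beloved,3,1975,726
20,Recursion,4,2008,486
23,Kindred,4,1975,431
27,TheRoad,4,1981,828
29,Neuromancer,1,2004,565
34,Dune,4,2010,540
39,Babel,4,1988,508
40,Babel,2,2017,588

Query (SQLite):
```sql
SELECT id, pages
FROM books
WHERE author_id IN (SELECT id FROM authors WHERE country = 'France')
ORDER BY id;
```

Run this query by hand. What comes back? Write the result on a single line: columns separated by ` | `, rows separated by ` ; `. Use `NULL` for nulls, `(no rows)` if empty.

Inner query: authors.id where country = 'France'.
Outer: keep books rows whose author_id is in that set.
Inner query → {1}

16 | 270 ; 29 | 565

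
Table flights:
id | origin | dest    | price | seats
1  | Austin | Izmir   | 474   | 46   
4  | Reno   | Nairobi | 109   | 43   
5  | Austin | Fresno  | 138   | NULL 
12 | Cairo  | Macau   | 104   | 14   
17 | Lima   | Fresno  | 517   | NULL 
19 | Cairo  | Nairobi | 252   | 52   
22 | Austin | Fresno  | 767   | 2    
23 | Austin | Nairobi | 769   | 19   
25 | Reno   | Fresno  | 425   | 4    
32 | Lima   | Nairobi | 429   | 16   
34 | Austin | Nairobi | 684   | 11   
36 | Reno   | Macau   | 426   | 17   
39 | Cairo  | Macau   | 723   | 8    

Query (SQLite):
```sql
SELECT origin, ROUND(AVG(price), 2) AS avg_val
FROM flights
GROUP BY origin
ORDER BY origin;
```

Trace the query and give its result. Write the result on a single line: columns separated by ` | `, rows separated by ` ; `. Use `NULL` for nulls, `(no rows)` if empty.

Austin | 566.4 ; Cairo | 359.67 ; Lima | 473 ; Reno | 320

Partition flights by origin; compute ROUND(AVG(price), 2) within each group.
  Austin: ids {1, 5, 22, 23, 34} → ROUND(AVG(price), 2)=566.4
  Cairo: ids {12, 19, 39} → ROUND(AVG(price), 2)=359.67
  Lima: ids {17, 32} → ROUND(AVG(price), 2)=473
  Reno: ids {4, 25, 36} → ROUND(AVG(price), 2)=320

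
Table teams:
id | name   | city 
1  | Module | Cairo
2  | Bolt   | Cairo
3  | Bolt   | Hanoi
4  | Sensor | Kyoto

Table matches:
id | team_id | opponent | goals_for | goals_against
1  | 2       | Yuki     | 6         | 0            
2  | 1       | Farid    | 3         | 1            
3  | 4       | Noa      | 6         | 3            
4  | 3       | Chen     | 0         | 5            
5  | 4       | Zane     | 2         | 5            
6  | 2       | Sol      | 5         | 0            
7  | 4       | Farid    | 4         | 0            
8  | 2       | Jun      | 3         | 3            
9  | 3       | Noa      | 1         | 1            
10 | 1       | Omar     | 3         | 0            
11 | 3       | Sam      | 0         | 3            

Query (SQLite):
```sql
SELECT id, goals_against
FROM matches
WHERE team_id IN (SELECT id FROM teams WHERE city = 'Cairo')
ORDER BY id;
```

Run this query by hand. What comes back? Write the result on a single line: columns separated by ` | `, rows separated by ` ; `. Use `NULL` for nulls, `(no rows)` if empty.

Inner query: teams.id where city = 'Cairo'.
Outer: keep matches rows whose team_id is in that set.
Inner query → {1, 2}

1 | 0 ; 2 | 1 ; 6 | 0 ; 8 | 3 ; 10 | 0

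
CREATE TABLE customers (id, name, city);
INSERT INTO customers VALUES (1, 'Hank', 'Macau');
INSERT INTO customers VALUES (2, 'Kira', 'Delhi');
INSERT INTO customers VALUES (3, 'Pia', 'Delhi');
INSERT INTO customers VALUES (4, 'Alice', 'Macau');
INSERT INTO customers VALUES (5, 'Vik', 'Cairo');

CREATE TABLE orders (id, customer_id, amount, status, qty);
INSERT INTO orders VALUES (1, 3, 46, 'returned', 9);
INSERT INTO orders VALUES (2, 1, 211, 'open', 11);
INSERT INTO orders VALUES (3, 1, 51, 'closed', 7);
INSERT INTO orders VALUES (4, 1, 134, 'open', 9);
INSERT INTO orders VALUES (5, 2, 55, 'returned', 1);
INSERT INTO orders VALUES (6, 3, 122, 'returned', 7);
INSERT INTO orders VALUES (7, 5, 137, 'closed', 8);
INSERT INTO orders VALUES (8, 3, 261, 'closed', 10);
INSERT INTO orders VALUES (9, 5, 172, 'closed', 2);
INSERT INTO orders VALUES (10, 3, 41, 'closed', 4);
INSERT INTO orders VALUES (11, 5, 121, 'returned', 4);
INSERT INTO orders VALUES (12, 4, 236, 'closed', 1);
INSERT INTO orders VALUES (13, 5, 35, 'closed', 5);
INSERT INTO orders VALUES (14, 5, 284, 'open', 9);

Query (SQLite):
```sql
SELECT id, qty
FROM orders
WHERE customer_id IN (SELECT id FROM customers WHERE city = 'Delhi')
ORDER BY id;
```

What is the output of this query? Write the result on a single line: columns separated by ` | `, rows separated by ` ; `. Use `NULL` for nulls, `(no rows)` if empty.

Inner query: customers.id where city = 'Delhi'.
Outer: keep orders rows whose customer_id is in that set.
Inner query → {2, 3}

1 | 9 ; 5 | 1 ; 6 | 7 ; 8 | 10 ; 10 | 4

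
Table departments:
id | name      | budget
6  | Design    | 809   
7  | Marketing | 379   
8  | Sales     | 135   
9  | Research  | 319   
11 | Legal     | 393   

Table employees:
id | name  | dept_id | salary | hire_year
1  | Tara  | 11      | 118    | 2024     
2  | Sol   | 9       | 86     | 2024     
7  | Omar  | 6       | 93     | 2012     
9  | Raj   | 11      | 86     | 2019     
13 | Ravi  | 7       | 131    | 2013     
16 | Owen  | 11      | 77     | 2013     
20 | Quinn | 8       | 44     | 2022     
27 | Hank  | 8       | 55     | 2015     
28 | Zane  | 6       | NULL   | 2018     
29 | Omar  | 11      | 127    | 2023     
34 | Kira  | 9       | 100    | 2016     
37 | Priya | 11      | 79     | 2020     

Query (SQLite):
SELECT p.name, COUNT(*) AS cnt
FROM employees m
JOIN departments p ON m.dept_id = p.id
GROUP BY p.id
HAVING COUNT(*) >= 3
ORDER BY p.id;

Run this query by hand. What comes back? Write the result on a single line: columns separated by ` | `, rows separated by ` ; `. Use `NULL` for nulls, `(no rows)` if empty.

Legal | 5

Join each employees row to its departments via dept_id.
Group joined rows by departments.id; compute COUNT(*) per group.
HAVING: keep groups with count ≥ 3.
  6: ids {7, 28} → COUNT(*)=2
  7: ids {13} → COUNT(*)=1
  8: ids {20, 27} → COUNT(*)=2
  9: ids {2, 34} → COUNT(*)=2
  11: ids {1, 9, 16, 29, 37} → COUNT(*)=5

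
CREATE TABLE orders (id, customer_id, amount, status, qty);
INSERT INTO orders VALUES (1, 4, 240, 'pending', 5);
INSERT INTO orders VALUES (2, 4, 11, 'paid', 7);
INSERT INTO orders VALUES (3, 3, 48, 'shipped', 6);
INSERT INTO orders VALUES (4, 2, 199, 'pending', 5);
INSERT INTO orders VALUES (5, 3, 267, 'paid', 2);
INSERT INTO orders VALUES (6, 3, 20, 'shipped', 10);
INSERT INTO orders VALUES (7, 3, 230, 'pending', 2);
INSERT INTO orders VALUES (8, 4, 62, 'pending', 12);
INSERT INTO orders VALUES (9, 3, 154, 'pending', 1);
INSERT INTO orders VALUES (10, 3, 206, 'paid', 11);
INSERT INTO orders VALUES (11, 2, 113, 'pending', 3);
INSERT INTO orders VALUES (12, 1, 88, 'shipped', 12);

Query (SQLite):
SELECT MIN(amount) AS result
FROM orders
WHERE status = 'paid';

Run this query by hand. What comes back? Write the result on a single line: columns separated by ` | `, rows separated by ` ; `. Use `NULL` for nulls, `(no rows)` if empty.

11

Rows where status='paid' → amount values: [11, 267, 206].
MIN of non-NULL values = 11.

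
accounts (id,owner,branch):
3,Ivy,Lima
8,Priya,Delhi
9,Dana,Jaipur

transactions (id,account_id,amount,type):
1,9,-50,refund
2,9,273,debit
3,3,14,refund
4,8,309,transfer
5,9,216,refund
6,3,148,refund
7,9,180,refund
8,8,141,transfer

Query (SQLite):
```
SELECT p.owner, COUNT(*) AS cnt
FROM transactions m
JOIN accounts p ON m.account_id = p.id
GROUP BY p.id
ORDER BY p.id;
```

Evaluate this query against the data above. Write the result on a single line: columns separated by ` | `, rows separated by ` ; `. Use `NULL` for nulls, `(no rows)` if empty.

Ivy | 2 ; Priya | 2 ; Dana | 4

Join each transactions row to its accounts via account_id.
Group joined rows by accounts.id; compute COUNT(*) per group.
  3: ids {3, 6} → COUNT(*)=2
  8: ids {4, 8} → COUNT(*)=2
  9: ids {1, 2, 5, 7} → COUNT(*)=4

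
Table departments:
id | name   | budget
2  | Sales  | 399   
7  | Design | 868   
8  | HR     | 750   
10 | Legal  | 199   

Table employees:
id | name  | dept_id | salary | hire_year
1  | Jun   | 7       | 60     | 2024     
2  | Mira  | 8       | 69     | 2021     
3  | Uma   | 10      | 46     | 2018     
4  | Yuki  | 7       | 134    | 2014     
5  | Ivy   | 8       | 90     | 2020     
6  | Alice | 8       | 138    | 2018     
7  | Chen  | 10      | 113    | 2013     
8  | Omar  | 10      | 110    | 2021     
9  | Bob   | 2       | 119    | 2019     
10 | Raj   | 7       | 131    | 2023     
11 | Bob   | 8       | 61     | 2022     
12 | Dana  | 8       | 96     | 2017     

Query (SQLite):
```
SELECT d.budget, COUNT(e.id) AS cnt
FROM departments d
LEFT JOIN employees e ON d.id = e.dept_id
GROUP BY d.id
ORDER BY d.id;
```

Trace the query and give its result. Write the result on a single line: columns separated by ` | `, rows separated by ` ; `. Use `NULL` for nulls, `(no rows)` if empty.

LEFT JOIN keeps every departments row; unmatched ones get NULL for employees columns.
Group by departments.id and compute COUNT(e.id). COUNT(col) of an all-NULL group is 0.
  2: ids {9} → COUNT(e.id)=1
  7: ids {1, 4, 10} → COUNT(e.id)=3
  8: ids {2, 5, 6, 11, 12} → COUNT(e.id)=5
  10: ids {3, 7, 8} → COUNT(e.id)=3

399 | 1 ; 868 | 3 ; 750 | 5 ; 199 | 3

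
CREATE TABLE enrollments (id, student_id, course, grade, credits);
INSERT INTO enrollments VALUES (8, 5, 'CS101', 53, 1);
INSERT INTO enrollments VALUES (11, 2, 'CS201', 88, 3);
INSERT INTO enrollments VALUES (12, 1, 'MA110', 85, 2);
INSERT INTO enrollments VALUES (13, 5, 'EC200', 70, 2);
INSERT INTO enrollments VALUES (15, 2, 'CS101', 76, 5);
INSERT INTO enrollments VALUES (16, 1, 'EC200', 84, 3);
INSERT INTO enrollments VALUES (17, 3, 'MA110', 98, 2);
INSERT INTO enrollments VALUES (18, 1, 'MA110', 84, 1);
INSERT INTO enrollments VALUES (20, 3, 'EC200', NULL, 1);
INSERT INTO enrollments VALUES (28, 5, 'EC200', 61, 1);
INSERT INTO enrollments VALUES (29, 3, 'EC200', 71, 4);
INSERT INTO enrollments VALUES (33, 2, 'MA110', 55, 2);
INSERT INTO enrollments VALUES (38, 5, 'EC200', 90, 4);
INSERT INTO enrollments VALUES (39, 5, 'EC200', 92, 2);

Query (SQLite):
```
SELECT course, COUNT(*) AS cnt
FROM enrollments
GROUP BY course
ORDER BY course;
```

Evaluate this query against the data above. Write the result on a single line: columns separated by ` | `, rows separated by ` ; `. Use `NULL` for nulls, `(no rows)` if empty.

CS101 | 2 ; CS201 | 1 ; EC200 | 7 ; MA110 | 4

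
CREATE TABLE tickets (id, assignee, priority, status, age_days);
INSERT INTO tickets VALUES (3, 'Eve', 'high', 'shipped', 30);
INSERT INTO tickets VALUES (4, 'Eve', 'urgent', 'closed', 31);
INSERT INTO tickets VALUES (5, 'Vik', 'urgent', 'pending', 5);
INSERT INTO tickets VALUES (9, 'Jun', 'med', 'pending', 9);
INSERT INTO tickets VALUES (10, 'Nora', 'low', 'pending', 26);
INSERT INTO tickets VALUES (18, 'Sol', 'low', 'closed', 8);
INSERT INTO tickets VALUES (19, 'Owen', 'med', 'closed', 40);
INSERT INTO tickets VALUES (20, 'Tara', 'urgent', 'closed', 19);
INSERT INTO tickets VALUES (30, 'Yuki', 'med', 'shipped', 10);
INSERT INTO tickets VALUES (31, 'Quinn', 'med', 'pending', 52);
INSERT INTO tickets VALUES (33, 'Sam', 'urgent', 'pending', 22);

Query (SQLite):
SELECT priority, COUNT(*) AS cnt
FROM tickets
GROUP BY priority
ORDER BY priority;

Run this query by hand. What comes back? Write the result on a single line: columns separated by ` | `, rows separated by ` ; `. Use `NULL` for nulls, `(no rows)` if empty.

high | 1 ; low | 2 ; med | 4 ; urgent | 4

Partition tickets by priority; compute COUNT(*) within each group.
  high: ids {3} → COUNT(*)=1
  low: ids {10, 18} → COUNT(*)=2
  med: ids {9, 19, 30, 31} → COUNT(*)=4
  urgent: ids {4, 5, 20, 33} → COUNT(*)=4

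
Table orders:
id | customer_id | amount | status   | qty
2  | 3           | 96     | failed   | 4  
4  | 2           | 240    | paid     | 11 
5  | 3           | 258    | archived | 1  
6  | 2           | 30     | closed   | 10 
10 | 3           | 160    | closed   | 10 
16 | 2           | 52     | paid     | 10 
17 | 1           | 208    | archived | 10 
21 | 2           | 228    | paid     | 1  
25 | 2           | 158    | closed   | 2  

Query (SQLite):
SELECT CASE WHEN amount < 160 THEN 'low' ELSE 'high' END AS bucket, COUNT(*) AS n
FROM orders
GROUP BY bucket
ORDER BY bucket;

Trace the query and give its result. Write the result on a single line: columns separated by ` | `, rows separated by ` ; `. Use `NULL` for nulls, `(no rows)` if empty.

Bucket rows by amount < 160 → 'low' else 'high'; count each bucket.

high | 5 ; low | 4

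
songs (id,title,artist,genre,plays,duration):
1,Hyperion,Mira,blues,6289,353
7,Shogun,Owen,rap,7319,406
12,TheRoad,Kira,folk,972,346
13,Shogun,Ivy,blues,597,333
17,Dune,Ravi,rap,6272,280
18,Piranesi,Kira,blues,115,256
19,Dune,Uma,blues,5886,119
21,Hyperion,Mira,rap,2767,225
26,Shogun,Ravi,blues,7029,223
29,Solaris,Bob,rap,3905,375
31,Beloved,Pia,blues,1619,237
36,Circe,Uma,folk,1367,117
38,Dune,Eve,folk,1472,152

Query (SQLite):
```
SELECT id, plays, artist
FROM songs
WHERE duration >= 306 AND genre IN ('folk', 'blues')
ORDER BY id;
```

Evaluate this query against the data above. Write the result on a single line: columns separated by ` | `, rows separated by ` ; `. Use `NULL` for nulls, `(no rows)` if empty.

duration >= 306: ids {1, 7, 12, 13, 29}
genre IN ('folk', 'blues'): ids {1, 12, 13, 18, 19, 26, 31, 36, 38}
Combine with AND.

1 | 6289 | Mira ; 12 | 972 | Kira ; 13 | 597 | Ivy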